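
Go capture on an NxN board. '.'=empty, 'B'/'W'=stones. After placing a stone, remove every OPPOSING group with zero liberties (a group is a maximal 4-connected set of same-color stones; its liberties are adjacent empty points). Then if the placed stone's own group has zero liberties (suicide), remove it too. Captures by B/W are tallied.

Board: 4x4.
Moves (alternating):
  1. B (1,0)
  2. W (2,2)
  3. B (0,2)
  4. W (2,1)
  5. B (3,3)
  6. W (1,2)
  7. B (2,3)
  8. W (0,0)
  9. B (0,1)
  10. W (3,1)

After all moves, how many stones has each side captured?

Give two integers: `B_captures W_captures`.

Answer: 1 0

Derivation:
Move 1: B@(1,0) -> caps B=0 W=0
Move 2: W@(2,2) -> caps B=0 W=0
Move 3: B@(0,2) -> caps B=0 W=0
Move 4: W@(2,1) -> caps B=0 W=0
Move 5: B@(3,3) -> caps B=0 W=0
Move 6: W@(1,2) -> caps B=0 W=0
Move 7: B@(2,3) -> caps B=0 W=0
Move 8: W@(0,0) -> caps B=0 W=0
Move 9: B@(0,1) -> caps B=1 W=0
Move 10: W@(3,1) -> caps B=1 W=0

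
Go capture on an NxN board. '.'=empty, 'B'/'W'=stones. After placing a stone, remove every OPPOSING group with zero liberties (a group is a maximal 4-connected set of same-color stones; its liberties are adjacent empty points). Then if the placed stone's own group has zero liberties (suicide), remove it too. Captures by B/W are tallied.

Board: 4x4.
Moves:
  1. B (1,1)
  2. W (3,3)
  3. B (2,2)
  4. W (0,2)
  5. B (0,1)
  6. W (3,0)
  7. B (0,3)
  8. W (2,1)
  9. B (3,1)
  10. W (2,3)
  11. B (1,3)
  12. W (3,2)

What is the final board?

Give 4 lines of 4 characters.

Answer: .BWB
.B.B
.WBW
W.WW

Derivation:
Move 1: B@(1,1) -> caps B=0 W=0
Move 2: W@(3,3) -> caps B=0 W=0
Move 3: B@(2,2) -> caps B=0 W=0
Move 4: W@(0,2) -> caps B=0 W=0
Move 5: B@(0,1) -> caps B=0 W=0
Move 6: W@(3,0) -> caps B=0 W=0
Move 7: B@(0,3) -> caps B=0 W=0
Move 8: W@(2,1) -> caps B=0 W=0
Move 9: B@(3,1) -> caps B=0 W=0
Move 10: W@(2,3) -> caps B=0 W=0
Move 11: B@(1,3) -> caps B=0 W=0
Move 12: W@(3,2) -> caps B=0 W=1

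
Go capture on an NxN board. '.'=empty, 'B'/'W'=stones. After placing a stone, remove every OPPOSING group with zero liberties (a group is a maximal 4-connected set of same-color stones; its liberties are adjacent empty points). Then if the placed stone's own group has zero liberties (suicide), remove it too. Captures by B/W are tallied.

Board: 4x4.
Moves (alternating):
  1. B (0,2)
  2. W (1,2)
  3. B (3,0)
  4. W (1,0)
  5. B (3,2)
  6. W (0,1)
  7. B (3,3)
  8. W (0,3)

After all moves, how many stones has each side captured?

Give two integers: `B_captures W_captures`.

Move 1: B@(0,2) -> caps B=0 W=0
Move 2: W@(1,2) -> caps B=0 W=0
Move 3: B@(3,0) -> caps B=0 W=0
Move 4: W@(1,0) -> caps B=0 W=0
Move 5: B@(3,2) -> caps B=0 W=0
Move 6: W@(0,1) -> caps B=0 W=0
Move 7: B@(3,3) -> caps B=0 W=0
Move 8: W@(0,3) -> caps B=0 W=1

Answer: 0 1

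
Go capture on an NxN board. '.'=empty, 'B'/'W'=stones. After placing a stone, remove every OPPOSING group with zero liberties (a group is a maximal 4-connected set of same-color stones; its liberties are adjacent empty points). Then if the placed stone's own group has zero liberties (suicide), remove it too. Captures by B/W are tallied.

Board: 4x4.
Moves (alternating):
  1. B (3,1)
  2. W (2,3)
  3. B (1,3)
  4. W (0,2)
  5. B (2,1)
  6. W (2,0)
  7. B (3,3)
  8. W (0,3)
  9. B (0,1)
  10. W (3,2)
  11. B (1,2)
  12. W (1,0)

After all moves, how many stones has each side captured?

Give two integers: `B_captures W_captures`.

Answer: 2 1

Derivation:
Move 1: B@(3,1) -> caps B=0 W=0
Move 2: W@(2,3) -> caps B=0 W=0
Move 3: B@(1,3) -> caps B=0 W=0
Move 4: W@(0,2) -> caps B=0 W=0
Move 5: B@(2,1) -> caps B=0 W=0
Move 6: W@(2,0) -> caps B=0 W=0
Move 7: B@(3,3) -> caps B=0 W=0
Move 8: W@(0,3) -> caps B=0 W=0
Move 9: B@(0,1) -> caps B=0 W=0
Move 10: W@(3,2) -> caps B=0 W=1
Move 11: B@(1,2) -> caps B=2 W=1
Move 12: W@(1,0) -> caps B=2 W=1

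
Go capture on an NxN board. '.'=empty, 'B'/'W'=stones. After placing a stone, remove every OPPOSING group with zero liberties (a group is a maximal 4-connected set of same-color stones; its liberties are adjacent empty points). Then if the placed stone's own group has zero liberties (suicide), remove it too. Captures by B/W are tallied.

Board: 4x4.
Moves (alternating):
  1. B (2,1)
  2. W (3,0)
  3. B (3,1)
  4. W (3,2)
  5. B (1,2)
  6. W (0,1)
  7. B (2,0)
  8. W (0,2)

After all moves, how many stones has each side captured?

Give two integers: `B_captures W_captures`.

Move 1: B@(2,1) -> caps B=0 W=0
Move 2: W@(3,0) -> caps B=0 W=0
Move 3: B@(3,1) -> caps B=0 W=0
Move 4: W@(3,2) -> caps B=0 W=0
Move 5: B@(1,2) -> caps B=0 W=0
Move 6: W@(0,1) -> caps B=0 W=0
Move 7: B@(2,0) -> caps B=1 W=0
Move 8: W@(0,2) -> caps B=1 W=0

Answer: 1 0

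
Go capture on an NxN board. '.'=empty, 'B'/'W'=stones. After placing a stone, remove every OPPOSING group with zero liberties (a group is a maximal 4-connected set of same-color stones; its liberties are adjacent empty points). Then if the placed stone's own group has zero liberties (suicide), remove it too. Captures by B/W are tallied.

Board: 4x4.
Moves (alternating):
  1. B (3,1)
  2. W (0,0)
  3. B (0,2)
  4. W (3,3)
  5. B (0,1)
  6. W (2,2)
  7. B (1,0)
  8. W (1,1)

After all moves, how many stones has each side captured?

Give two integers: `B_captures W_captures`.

Move 1: B@(3,1) -> caps B=0 W=0
Move 2: W@(0,0) -> caps B=0 W=0
Move 3: B@(0,2) -> caps B=0 W=0
Move 4: W@(3,3) -> caps B=0 W=0
Move 5: B@(0,1) -> caps B=0 W=0
Move 6: W@(2,2) -> caps B=0 W=0
Move 7: B@(1,0) -> caps B=1 W=0
Move 8: W@(1,1) -> caps B=1 W=0

Answer: 1 0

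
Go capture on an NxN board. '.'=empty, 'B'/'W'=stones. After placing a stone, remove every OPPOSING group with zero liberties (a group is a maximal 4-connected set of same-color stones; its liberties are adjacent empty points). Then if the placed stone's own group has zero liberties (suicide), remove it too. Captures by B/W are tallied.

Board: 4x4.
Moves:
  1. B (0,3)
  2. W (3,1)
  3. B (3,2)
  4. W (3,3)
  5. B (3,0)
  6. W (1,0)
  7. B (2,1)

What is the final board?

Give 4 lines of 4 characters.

Answer: ...B
W...
.B..
B.BW

Derivation:
Move 1: B@(0,3) -> caps B=0 W=0
Move 2: W@(3,1) -> caps B=0 W=0
Move 3: B@(3,2) -> caps B=0 W=0
Move 4: W@(3,3) -> caps B=0 W=0
Move 5: B@(3,0) -> caps B=0 W=0
Move 6: W@(1,0) -> caps B=0 W=0
Move 7: B@(2,1) -> caps B=1 W=0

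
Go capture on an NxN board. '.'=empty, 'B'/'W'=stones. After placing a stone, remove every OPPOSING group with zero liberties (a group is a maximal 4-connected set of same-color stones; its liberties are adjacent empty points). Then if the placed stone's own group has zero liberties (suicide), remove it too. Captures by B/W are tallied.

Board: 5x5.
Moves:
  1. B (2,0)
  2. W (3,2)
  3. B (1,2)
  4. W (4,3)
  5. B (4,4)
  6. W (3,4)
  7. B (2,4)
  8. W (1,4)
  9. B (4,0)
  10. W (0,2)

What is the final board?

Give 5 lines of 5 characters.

Move 1: B@(2,0) -> caps B=0 W=0
Move 2: W@(3,2) -> caps B=0 W=0
Move 3: B@(1,2) -> caps B=0 W=0
Move 4: W@(4,3) -> caps B=0 W=0
Move 5: B@(4,4) -> caps B=0 W=0
Move 6: W@(3,4) -> caps B=0 W=1
Move 7: B@(2,4) -> caps B=0 W=1
Move 8: W@(1,4) -> caps B=0 W=1
Move 9: B@(4,0) -> caps B=0 W=1
Move 10: W@(0,2) -> caps B=0 W=1

Answer: ..W..
..B.W
B...B
..W.W
B..W.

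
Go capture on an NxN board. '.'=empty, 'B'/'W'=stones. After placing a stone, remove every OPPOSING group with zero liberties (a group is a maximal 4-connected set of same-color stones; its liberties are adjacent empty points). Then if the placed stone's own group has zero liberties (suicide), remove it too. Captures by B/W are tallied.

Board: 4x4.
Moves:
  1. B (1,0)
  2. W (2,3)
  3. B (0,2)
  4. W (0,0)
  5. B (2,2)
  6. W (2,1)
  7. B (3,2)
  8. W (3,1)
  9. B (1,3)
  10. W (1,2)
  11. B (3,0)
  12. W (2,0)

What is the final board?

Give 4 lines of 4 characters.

Answer: W.B.
B.WB
WWBW
.WB.

Derivation:
Move 1: B@(1,0) -> caps B=0 W=0
Move 2: W@(2,3) -> caps B=0 W=0
Move 3: B@(0,2) -> caps B=0 W=0
Move 4: W@(0,0) -> caps B=0 W=0
Move 5: B@(2,2) -> caps B=0 W=0
Move 6: W@(2,1) -> caps B=0 W=0
Move 7: B@(3,2) -> caps B=0 W=0
Move 8: W@(3,1) -> caps B=0 W=0
Move 9: B@(1,3) -> caps B=0 W=0
Move 10: W@(1,2) -> caps B=0 W=0
Move 11: B@(3,0) -> caps B=0 W=0
Move 12: W@(2,0) -> caps B=0 W=1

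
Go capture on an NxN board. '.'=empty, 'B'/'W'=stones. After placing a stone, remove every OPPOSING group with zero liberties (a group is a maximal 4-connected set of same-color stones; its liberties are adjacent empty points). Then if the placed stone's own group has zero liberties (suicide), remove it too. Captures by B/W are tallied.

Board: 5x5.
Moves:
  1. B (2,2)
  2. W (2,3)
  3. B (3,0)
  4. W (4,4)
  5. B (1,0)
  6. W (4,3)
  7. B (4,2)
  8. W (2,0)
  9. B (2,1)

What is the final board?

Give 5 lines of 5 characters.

Answer: .....
B....
.BBW.
B....
..BWW

Derivation:
Move 1: B@(2,2) -> caps B=0 W=0
Move 2: W@(2,3) -> caps B=0 W=0
Move 3: B@(3,0) -> caps B=0 W=0
Move 4: W@(4,4) -> caps B=0 W=0
Move 5: B@(1,0) -> caps B=0 W=0
Move 6: W@(4,3) -> caps B=0 W=0
Move 7: B@(4,2) -> caps B=0 W=0
Move 8: W@(2,0) -> caps B=0 W=0
Move 9: B@(2,1) -> caps B=1 W=0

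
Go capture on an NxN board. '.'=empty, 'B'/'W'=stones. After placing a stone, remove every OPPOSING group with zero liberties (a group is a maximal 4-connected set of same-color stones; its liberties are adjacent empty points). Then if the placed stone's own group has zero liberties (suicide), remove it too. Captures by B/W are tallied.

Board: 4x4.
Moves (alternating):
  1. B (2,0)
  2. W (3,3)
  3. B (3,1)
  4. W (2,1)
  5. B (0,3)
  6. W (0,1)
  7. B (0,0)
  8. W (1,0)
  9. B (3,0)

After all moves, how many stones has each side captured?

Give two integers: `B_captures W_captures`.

Answer: 0 1

Derivation:
Move 1: B@(2,0) -> caps B=0 W=0
Move 2: W@(3,3) -> caps B=0 W=0
Move 3: B@(3,1) -> caps B=0 W=0
Move 4: W@(2,1) -> caps B=0 W=0
Move 5: B@(0,3) -> caps B=0 W=0
Move 6: W@(0,1) -> caps B=0 W=0
Move 7: B@(0,0) -> caps B=0 W=0
Move 8: W@(1,0) -> caps B=0 W=1
Move 9: B@(3,0) -> caps B=0 W=1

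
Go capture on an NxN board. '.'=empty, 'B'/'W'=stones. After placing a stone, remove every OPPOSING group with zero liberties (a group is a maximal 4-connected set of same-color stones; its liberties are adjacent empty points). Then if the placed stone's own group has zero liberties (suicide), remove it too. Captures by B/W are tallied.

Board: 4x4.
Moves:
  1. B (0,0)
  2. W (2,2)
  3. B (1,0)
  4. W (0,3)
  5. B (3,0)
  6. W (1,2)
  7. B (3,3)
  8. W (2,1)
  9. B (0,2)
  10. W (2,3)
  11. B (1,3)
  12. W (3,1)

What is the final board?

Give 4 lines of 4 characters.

Move 1: B@(0,0) -> caps B=0 W=0
Move 2: W@(2,2) -> caps B=0 W=0
Move 3: B@(1,0) -> caps B=0 W=0
Move 4: W@(0,3) -> caps B=0 W=0
Move 5: B@(3,0) -> caps B=0 W=0
Move 6: W@(1,2) -> caps B=0 W=0
Move 7: B@(3,3) -> caps B=0 W=0
Move 8: W@(2,1) -> caps B=0 W=0
Move 9: B@(0,2) -> caps B=0 W=0
Move 10: W@(2,3) -> caps B=0 W=0
Move 11: B@(1,3) -> caps B=1 W=0
Move 12: W@(3,1) -> caps B=1 W=0

Answer: B.B.
B.WB
.WWW
BW.B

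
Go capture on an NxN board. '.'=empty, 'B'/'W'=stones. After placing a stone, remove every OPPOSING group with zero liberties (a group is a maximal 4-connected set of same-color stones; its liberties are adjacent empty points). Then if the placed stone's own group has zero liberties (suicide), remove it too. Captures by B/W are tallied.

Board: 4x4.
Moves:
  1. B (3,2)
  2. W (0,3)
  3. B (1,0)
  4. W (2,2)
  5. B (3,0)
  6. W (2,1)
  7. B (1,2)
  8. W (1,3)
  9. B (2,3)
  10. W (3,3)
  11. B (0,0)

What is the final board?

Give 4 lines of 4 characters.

Answer: B..W
B.BW
.WW.
B.BW

Derivation:
Move 1: B@(3,2) -> caps B=0 W=0
Move 2: W@(0,3) -> caps B=0 W=0
Move 3: B@(1,0) -> caps B=0 W=0
Move 4: W@(2,2) -> caps B=0 W=0
Move 5: B@(3,0) -> caps B=0 W=0
Move 6: W@(2,1) -> caps B=0 W=0
Move 7: B@(1,2) -> caps B=0 W=0
Move 8: W@(1,3) -> caps B=0 W=0
Move 9: B@(2,3) -> caps B=0 W=0
Move 10: W@(3,3) -> caps B=0 W=1
Move 11: B@(0,0) -> caps B=0 W=1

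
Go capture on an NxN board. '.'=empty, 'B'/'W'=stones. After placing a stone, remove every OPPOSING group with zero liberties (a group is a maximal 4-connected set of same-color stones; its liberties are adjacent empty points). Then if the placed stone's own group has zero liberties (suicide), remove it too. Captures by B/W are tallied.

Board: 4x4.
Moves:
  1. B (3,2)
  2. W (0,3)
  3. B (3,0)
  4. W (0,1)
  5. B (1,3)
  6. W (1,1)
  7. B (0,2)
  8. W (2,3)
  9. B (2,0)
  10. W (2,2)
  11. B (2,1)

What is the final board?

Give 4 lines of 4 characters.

Answer: .WB.
.W.B
BBWW
B.B.

Derivation:
Move 1: B@(3,2) -> caps B=0 W=0
Move 2: W@(0,3) -> caps B=0 W=0
Move 3: B@(3,0) -> caps B=0 W=0
Move 4: W@(0,1) -> caps B=0 W=0
Move 5: B@(1,3) -> caps B=0 W=0
Move 6: W@(1,1) -> caps B=0 W=0
Move 7: B@(0,2) -> caps B=1 W=0
Move 8: W@(2,3) -> caps B=1 W=0
Move 9: B@(2,0) -> caps B=1 W=0
Move 10: W@(2,2) -> caps B=1 W=0
Move 11: B@(2,1) -> caps B=1 W=0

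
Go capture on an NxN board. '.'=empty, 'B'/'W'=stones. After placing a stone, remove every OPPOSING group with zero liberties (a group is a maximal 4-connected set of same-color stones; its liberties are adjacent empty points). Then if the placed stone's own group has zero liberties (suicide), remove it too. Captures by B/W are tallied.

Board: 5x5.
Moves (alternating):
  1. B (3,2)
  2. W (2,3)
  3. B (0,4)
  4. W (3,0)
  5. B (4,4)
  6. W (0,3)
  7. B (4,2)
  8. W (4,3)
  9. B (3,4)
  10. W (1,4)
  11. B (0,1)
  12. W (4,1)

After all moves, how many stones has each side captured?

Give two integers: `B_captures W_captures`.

Move 1: B@(3,2) -> caps B=0 W=0
Move 2: W@(2,3) -> caps B=0 W=0
Move 3: B@(0,4) -> caps B=0 W=0
Move 4: W@(3,0) -> caps B=0 W=0
Move 5: B@(4,4) -> caps B=0 W=0
Move 6: W@(0,3) -> caps B=0 W=0
Move 7: B@(4,2) -> caps B=0 W=0
Move 8: W@(4,3) -> caps B=0 W=0
Move 9: B@(3,4) -> caps B=0 W=0
Move 10: W@(1,4) -> caps B=0 W=1
Move 11: B@(0,1) -> caps B=0 W=1
Move 12: W@(4,1) -> caps B=0 W=1

Answer: 0 1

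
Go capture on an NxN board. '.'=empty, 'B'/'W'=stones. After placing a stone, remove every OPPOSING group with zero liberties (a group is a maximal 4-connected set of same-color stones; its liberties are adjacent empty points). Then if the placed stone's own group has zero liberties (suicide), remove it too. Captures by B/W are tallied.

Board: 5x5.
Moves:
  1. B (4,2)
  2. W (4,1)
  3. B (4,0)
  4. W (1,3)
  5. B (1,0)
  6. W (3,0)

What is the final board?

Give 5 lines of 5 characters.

Answer: .....
B..W.
.....
W....
.WB..

Derivation:
Move 1: B@(4,2) -> caps B=0 W=0
Move 2: W@(4,1) -> caps B=0 W=0
Move 3: B@(4,0) -> caps B=0 W=0
Move 4: W@(1,3) -> caps B=0 W=0
Move 5: B@(1,0) -> caps B=0 W=0
Move 6: W@(3,0) -> caps B=0 W=1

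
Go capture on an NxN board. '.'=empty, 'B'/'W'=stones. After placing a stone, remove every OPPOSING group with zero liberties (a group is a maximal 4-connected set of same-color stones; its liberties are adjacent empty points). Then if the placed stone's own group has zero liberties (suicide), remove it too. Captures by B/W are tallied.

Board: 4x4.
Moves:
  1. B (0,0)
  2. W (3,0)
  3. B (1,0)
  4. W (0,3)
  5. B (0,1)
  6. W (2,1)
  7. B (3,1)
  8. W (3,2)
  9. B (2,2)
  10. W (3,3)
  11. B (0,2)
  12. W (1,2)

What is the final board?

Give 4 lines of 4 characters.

Answer: BBBW
B.W.
.WB.
W.WW

Derivation:
Move 1: B@(0,0) -> caps B=0 W=0
Move 2: W@(3,0) -> caps B=0 W=0
Move 3: B@(1,0) -> caps B=0 W=0
Move 4: W@(0,3) -> caps B=0 W=0
Move 5: B@(0,1) -> caps B=0 W=0
Move 6: W@(2,1) -> caps B=0 W=0
Move 7: B@(3,1) -> caps B=0 W=0
Move 8: W@(3,2) -> caps B=0 W=1
Move 9: B@(2,2) -> caps B=0 W=1
Move 10: W@(3,3) -> caps B=0 W=1
Move 11: B@(0,2) -> caps B=0 W=1
Move 12: W@(1,2) -> caps B=0 W=1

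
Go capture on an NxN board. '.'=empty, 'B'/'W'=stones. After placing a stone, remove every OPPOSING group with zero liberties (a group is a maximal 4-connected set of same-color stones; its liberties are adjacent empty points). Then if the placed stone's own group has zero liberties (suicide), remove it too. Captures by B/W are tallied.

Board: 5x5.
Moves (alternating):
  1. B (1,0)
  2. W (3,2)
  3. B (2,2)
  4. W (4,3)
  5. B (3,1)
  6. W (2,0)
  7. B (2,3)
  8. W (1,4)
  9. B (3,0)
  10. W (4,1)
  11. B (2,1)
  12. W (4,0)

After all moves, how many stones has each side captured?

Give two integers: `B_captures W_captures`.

Answer: 1 0

Derivation:
Move 1: B@(1,0) -> caps B=0 W=0
Move 2: W@(3,2) -> caps B=0 W=0
Move 3: B@(2,2) -> caps B=0 W=0
Move 4: W@(4,3) -> caps B=0 W=0
Move 5: B@(3,1) -> caps B=0 W=0
Move 6: W@(2,0) -> caps B=0 W=0
Move 7: B@(2,3) -> caps B=0 W=0
Move 8: W@(1,4) -> caps B=0 W=0
Move 9: B@(3,0) -> caps B=0 W=0
Move 10: W@(4,1) -> caps B=0 W=0
Move 11: B@(2,1) -> caps B=1 W=0
Move 12: W@(4,0) -> caps B=1 W=0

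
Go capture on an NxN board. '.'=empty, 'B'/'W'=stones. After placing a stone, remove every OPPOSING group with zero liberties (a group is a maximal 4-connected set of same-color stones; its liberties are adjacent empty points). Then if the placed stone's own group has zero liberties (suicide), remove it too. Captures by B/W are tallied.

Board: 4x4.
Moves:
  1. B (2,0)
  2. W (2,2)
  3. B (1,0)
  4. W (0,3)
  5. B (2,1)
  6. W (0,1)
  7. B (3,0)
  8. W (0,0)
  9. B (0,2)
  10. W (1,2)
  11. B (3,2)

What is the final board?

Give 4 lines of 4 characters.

Answer: WW.W
B.W.
BBW.
B.B.

Derivation:
Move 1: B@(2,0) -> caps B=0 W=0
Move 2: W@(2,2) -> caps B=0 W=0
Move 3: B@(1,0) -> caps B=0 W=0
Move 4: W@(0,3) -> caps B=0 W=0
Move 5: B@(2,1) -> caps B=0 W=0
Move 6: W@(0,1) -> caps B=0 W=0
Move 7: B@(3,0) -> caps B=0 W=0
Move 8: W@(0,0) -> caps B=0 W=0
Move 9: B@(0,2) -> caps B=0 W=0
Move 10: W@(1,2) -> caps B=0 W=1
Move 11: B@(3,2) -> caps B=0 W=1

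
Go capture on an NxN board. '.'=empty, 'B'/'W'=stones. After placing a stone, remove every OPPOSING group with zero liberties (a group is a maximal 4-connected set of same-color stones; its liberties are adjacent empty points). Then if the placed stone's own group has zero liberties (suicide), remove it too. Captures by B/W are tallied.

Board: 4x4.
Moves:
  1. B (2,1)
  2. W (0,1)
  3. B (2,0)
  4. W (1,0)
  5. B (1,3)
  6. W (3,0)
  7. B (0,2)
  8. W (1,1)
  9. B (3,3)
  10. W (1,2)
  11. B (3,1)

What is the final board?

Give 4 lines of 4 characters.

Answer: .WB.
WWWB
BB..
.B.B

Derivation:
Move 1: B@(2,1) -> caps B=0 W=0
Move 2: W@(0,1) -> caps B=0 W=0
Move 3: B@(2,0) -> caps B=0 W=0
Move 4: W@(1,0) -> caps B=0 W=0
Move 5: B@(1,3) -> caps B=0 W=0
Move 6: W@(3,0) -> caps B=0 W=0
Move 7: B@(0,2) -> caps B=0 W=0
Move 8: W@(1,1) -> caps B=0 W=0
Move 9: B@(3,3) -> caps B=0 W=0
Move 10: W@(1,2) -> caps B=0 W=0
Move 11: B@(3,1) -> caps B=1 W=0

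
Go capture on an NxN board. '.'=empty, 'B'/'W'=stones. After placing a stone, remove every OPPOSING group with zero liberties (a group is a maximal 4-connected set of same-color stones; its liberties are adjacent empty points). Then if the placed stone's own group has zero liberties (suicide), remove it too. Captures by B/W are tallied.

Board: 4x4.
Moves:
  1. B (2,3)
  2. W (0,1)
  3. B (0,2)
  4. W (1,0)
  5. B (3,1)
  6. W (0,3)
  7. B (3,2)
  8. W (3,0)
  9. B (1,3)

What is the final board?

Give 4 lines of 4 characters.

Answer: .WB.
W..B
...B
WBB.

Derivation:
Move 1: B@(2,3) -> caps B=0 W=0
Move 2: W@(0,1) -> caps B=0 W=0
Move 3: B@(0,2) -> caps B=0 W=0
Move 4: W@(1,0) -> caps B=0 W=0
Move 5: B@(3,1) -> caps B=0 W=0
Move 6: W@(0,3) -> caps B=0 W=0
Move 7: B@(3,2) -> caps B=0 W=0
Move 8: W@(3,0) -> caps B=0 W=0
Move 9: B@(1,3) -> caps B=1 W=0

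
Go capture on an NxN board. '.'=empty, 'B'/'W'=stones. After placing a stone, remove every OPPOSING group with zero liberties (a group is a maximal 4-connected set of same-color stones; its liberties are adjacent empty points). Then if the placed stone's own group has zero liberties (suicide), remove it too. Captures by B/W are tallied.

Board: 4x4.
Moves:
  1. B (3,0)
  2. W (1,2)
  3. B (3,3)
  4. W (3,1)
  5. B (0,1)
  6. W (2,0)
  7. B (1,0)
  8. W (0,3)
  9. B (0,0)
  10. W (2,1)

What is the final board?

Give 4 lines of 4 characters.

Answer: BB.W
B.W.
WW..
.W.B

Derivation:
Move 1: B@(3,0) -> caps B=0 W=0
Move 2: W@(1,2) -> caps B=0 W=0
Move 3: B@(3,3) -> caps B=0 W=0
Move 4: W@(3,1) -> caps B=0 W=0
Move 5: B@(0,1) -> caps B=0 W=0
Move 6: W@(2,0) -> caps B=0 W=1
Move 7: B@(1,0) -> caps B=0 W=1
Move 8: W@(0,3) -> caps B=0 W=1
Move 9: B@(0,0) -> caps B=0 W=1
Move 10: W@(2,1) -> caps B=0 W=1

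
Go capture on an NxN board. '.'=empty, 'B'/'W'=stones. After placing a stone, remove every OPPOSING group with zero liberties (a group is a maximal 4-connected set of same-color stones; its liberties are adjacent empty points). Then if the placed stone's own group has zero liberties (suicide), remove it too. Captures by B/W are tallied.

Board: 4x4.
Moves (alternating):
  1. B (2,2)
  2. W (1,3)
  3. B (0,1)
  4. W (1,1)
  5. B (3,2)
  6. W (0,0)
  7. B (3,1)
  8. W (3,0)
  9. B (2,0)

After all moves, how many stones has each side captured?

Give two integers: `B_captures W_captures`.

Answer: 1 0

Derivation:
Move 1: B@(2,2) -> caps B=0 W=0
Move 2: W@(1,3) -> caps B=0 W=0
Move 3: B@(0,1) -> caps B=0 W=0
Move 4: W@(1,1) -> caps B=0 W=0
Move 5: B@(3,2) -> caps B=0 W=0
Move 6: W@(0,0) -> caps B=0 W=0
Move 7: B@(3,1) -> caps B=0 W=0
Move 8: W@(3,0) -> caps B=0 W=0
Move 9: B@(2,0) -> caps B=1 W=0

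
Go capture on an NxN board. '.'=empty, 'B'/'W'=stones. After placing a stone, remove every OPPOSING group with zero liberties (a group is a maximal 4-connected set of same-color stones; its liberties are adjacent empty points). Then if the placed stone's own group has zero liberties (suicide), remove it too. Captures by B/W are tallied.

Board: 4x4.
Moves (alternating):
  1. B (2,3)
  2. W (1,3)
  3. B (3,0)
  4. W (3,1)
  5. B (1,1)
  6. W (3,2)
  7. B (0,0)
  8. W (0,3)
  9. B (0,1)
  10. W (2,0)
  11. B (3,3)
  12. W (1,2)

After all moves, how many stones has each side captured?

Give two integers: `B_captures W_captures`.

Move 1: B@(2,3) -> caps B=0 W=0
Move 2: W@(1,3) -> caps B=0 W=0
Move 3: B@(3,0) -> caps B=0 W=0
Move 4: W@(3,1) -> caps B=0 W=0
Move 5: B@(1,1) -> caps B=0 W=0
Move 6: W@(3,2) -> caps B=0 W=0
Move 7: B@(0,0) -> caps B=0 W=0
Move 8: W@(0,3) -> caps B=0 W=0
Move 9: B@(0,1) -> caps B=0 W=0
Move 10: W@(2,0) -> caps B=0 W=1
Move 11: B@(3,3) -> caps B=0 W=1
Move 12: W@(1,2) -> caps B=0 W=1

Answer: 0 1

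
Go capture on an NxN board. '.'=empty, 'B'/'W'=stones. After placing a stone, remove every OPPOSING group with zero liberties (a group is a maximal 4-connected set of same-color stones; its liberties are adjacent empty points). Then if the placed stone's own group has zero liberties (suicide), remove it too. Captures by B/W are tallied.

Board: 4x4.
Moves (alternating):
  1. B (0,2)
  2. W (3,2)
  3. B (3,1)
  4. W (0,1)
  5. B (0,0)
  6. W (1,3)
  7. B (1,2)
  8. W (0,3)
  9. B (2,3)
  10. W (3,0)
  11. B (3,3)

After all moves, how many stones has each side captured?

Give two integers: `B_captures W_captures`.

Move 1: B@(0,2) -> caps B=0 W=0
Move 2: W@(3,2) -> caps B=0 W=0
Move 3: B@(3,1) -> caps B=0 W=0
Move 4: W@(0,1) -> caps B=0 W=0
Move 5: B@(0,0) -> caps B=0 W=0
Move 6: W@(1,3) -> caps B=0 W=0
Move 7: B@(1,2) -> caps B=0 W=0
Move 8: W@(0,3) -> caps B=0 W=0
Move 9: B@(2,3) -> caps B=2 W=0
Move 10: W@(3,0) -> caps B=2 W=0
Move 11: B@(3,3) -> caps B=2 W=0

Answer: 2 0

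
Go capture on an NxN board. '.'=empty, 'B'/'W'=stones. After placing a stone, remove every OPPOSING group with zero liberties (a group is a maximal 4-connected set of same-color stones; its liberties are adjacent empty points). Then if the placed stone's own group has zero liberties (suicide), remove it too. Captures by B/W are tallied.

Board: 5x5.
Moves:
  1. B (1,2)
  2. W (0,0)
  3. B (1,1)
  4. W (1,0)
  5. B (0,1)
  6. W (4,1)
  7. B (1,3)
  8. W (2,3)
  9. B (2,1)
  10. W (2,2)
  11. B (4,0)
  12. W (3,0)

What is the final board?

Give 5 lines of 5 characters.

Move 1: B@(1,2) -> caps B=0 W=0
Move 2: W@(0,0) -> caps B=0 W=0
Move 3: B@(1,1) -> caps B=0 W=0
Move 4: W@(1,0) -> caps B=0 W=0
Move 5: B@(0,1) -> caps B=0 W=0
Move 6: W@(4,1) -> caps B=0 W=0
Move 7: B@(1,3) -> caps B=0 W=0
Move 8: W@(2,3) -> caps B=0 W=0
Move 9: B@(2,1) -> caps B=0 W=0
Move 10: W@(2,2) -> caps B=0 W=0
Move 11: B@(4,0) -> caps B=0 W=0
Move 12: W@(3,0) -> caps B=0 W=1

Answer: WB...
WBBB.
.BWW.
W....
.W...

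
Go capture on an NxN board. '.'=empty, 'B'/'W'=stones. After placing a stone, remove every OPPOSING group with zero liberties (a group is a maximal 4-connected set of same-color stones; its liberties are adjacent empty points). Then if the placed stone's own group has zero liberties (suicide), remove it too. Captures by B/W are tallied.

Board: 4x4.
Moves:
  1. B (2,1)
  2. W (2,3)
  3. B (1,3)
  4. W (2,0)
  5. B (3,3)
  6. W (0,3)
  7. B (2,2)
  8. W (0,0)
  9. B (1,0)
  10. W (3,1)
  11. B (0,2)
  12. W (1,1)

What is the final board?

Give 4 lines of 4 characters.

Move 1: B@(2,1) -> caps B=0 W=0
Move 2: W@(2,3) -> caps B=0 W=0
Move 3: B@(1,3) -> caps B=0 W=0
Move 4: W@(2,0) -> caps B=0 W=0
Move 5: B@(3,3) -> caps B=0 W=0
Move 6: W@(0,3) -> caps B=0 W=0
Move 7: B@(2,2) -> caps B=1 W=0
Move 8: W@(0,0) -> caps B=1 W=0
Move 9: B@(1,0) -> caps B=1 W=0
Move 10: W@(3,1) -> caps B=1 W=0
Move 11: B@(0,2) -> caps B=2 W=0
Move 12: W@(1,1) -> caps B=2 W=1

Answer: W.B.
.W.B
WBB.
.W.B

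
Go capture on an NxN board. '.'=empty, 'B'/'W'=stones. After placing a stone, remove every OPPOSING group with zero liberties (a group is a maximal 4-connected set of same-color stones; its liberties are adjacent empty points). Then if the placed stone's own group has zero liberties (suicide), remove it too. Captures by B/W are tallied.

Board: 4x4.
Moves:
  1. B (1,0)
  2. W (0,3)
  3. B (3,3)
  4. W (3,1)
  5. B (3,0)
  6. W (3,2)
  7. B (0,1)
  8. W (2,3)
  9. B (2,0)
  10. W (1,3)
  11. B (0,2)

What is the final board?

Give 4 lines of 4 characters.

Move 1: B@(1,0) -> caps B=0 W=0
Move 2: W@(0,3) -> caps B=0 W=0
Move 3: B@(3,3) -> caps B=0 W=0
Move 4: W@(3,1) -> caps B=0 W=0
Move 5: B@(3,0) -> caps B=0 W=0
Move 6: W@(3,2) -> caps B=0 W=0
Move 7: B@(0,1) -> caps B=0 W=0
Move 8: W@(2,3) -> caps B=0 W=1
Move 9: B@(2,0) -> caps B=0 W=1
Move 10: W@(1,3) -> caps B=0 W=1
Move 11: B@(0,2) -> caps B=0 W=1

Answer: .BBW
B..W
B..W
BWW.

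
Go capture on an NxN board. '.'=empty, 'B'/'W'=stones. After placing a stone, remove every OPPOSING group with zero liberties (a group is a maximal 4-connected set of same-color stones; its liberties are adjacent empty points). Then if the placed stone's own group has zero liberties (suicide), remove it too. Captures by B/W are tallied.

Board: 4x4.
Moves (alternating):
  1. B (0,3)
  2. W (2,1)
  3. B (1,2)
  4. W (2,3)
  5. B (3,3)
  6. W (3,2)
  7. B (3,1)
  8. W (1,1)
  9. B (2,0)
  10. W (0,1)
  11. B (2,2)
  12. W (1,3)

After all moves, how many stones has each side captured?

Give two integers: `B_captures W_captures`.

Answer: 0 1

Derivation:
Move 1: B@(0,3) -> caps B=0 W=0
Move 2: W@(2,1) -> caps B=0 W=0
Move 3: B@(1,2) -> caps B=0 W=0
Move 4: W@(2,3) -> caps B=0 W=0
Move 5: B@(3,3) -> caps B=0 W=0
Move 6: W@(3,2) -> caps B=0 W=1
Move 7: B@(3,1) -> caps B=0 W=1
Move 8: W@(1,1) -> caps B=0 W=1
Move 9: B@(2,0) -> caps B=0 W=1
Move 10: W@(0,1) -> caps B=0 W=1
Move 11: B@(2,2) -> caps B=0 W=1
Move 12: W@(1,3) -> caps B=0 W=1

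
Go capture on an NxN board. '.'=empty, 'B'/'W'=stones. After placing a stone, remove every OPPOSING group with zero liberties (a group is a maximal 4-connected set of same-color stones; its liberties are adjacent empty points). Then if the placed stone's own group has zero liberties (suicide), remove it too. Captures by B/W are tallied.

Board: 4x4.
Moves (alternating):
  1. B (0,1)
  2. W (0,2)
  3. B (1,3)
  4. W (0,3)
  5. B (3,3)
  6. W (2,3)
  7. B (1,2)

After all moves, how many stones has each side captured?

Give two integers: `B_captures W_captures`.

Move 1: B@(0,1) -> caps B=0 W=0
Move 2: W@(0,2) -> caps B=0 W=0
Move 3: B@(1,3) -> caps B=0 W=0
Move 4: W@(0,3) -> caps B=0 W=0
Move 5: B@(3,3) -> caps B=0 W=0
Move 6: W@(2,3) -> caps B=0 W=0
Move 7: B@(1,2) -> caps B=2 W=0

Answer: 2 0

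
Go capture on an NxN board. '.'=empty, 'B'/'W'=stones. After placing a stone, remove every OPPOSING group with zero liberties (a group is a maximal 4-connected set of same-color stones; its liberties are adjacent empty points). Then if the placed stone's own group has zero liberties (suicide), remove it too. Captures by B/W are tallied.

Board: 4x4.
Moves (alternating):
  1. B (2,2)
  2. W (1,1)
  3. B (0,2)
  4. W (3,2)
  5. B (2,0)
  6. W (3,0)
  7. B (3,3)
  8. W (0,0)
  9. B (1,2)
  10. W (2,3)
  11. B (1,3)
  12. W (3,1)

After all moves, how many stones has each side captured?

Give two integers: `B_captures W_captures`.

Move 1: B@(2,2) -> caps B=0 W=0
Move 2: W@(1,1) -> caps B=0 W=0
Move 3: B@(0,2) -> caps B=0 W=0
Move 4: W@(3,2) -> caps B=0 W=0
Move 5: B@(2,0) -> caps B=0 W=0
Move 6: W@(3,0) -> caps B=0 W=0
Move 7: B@(3,3) -> caps B=0 W=0
Move 8: W@(0,0) -> caps B=0 W=0
Move 9: B@(1,2) -> caps B=0 W=0
Move 10: W@(2,3) -> caps B=0 W=1
Move 11: B@(1,3) -> caps B=0 W=1
Move 12: W@(3,1) -> caps B=0 W=1

Answer: 0 1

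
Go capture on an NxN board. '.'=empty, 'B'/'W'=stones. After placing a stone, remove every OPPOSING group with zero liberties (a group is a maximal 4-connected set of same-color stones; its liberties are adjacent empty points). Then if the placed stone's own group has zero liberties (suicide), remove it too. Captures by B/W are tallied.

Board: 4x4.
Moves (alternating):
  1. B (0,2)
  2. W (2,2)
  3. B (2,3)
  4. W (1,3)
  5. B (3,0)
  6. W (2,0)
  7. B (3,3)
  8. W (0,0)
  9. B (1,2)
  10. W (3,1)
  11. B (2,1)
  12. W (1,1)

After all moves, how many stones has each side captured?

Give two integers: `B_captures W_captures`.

Answer: 0 2

Derivation:
Move 1: B@(0,2) -> caps B=0 W=0
Move 2: W@(2,2) -> caps B=0 W=0
Move 3: B@(2,3) -> caps B=0 W=0
Move 4: W@(1,3) -> caps B=0 W=0
Move 5: B@(3,0) -> caps B=0 W=0
Move 6: W@(2,0) -> caps B=0 W=0
Move 7: B@(3,3) -> caps B=0 W=0
Move 8: W@(0,0) -> caps B=0 W=0
Move 9: B@(1,2) -> caps B=0 W=0
Move 10: W@(3,1) -> caps B=0 W=1
Move 11: B@(2,1) -> caps B=0 W=1
Move 12: W@(1,1) -> caps B=0 W=2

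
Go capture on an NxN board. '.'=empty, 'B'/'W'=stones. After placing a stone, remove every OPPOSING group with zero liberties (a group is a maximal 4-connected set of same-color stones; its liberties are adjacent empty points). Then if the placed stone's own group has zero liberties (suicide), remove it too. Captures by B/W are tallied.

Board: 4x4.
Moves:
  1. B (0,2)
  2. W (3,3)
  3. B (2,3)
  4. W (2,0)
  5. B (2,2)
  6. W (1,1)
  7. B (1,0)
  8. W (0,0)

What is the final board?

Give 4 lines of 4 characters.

Move 1: B@(0,2) -> caps B=0 W=0
Move 2: W@(3,3) -> caps B=0 W=0
Move 3: B@(2,3) -> caps B=0 W=0
Move 4: W@(2,0) -> caps B=0 W=0
Move 5: B@(2,2) -> caps B=0 W=0
Move 6: W@(1,1) -> caps B=0 W=0
Move 7: B@(1,0) -> caps B=0 W=0
Move 8: W@(0,0) -> caps B=0 W=1

Answer: W.B.
.W..
W.BB
...W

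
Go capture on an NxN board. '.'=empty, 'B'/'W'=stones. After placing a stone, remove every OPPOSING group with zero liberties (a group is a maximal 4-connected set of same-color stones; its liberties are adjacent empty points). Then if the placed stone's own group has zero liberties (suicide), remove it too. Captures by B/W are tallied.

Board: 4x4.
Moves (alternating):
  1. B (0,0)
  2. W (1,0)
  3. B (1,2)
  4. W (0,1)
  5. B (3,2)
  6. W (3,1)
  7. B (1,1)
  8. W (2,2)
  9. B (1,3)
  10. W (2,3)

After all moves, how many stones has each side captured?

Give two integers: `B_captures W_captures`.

Answer: 0 1

Derivation:
Move 1: B@(0,0) -> caps B=0 W=0
Move 2: W@(1,0) -> caps B=0 W=0
Move 3: B@(1,2) -> caps B=0 W=0
Move 4: W@(0,1) -> caps B=0 W=1
Move 5: B@(3,2) -> caps B=0 W=1
Move 6: W@(3,1) -> caps B=0 W=1
Move 7: B@(1,1) -> caps B=0 W=1
Move 8: W@(2,2) -> caps B=0 W=1
Move 9: B@(1,3) -> caps B=0 W=1
Move 10: W@(2,3) -> caps B=0 W=1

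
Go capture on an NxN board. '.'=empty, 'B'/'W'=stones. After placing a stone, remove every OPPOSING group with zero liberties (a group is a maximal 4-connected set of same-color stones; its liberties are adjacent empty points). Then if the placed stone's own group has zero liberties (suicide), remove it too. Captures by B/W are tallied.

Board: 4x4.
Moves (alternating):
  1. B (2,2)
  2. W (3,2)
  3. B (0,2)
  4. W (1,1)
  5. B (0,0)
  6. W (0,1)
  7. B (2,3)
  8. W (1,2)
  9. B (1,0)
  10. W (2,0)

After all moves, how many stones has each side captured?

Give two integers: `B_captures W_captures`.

Answer: 0 2

Derivation:
Move 1: B@(2,2) -> caps B=0 W=0
Move 2: W@(3,2) -> caps B=0 W=0
Move 3: B@(0,2) -> caps B=0 W=0
Move 4: W@(1,1) -> caps B=0 W=0
Move 5: B@(0,0) -> caps B=0 W=0
Move 6: W@(0,1) -> caps B=0 W=0
Move 7: B@(2,3) -> caps B=0 W=0
Move 8: W@(1,2) -> caps B=0 W=0
Move 9: B@(1,0) -> caps B=0 W=0
Move 10: W@(2,0) -> caps B=0 W=2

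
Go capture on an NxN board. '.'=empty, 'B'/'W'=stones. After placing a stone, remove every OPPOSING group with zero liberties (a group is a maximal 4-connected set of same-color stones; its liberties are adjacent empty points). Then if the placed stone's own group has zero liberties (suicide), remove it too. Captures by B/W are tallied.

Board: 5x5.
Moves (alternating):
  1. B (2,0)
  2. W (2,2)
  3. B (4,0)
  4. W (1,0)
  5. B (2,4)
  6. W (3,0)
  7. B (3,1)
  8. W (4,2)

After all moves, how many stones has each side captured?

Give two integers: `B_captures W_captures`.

Answer: 1 0

Derivation:
Move 1: B@(2,0) -> caps B=0 W=0
Move 2: W@(2,2) -> caps B=0 W=0
Move 3: B@(4,0) -> caps B=0 W=0
Move 4: W@(1,0) -> caps B=0 W=0
Move 5: B@(2,4) -> caps B=0 W=0
Move 6: W@(3,0) -> caps B=0 W=0
Move 7: B@(3,1) -> caps B=1 W=0
Move 8: W@(4,2) -> caps B=1 W=0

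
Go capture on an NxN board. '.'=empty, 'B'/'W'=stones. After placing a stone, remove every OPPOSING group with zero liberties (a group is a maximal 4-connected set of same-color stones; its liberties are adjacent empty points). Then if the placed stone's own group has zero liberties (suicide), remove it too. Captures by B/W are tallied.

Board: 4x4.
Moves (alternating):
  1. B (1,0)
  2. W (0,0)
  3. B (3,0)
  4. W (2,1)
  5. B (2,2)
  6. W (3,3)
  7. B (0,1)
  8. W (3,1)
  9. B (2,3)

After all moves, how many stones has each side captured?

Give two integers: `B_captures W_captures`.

Answer: 1 0

Derivation:
Move 1: B@(1,0) -> caps B=0 W=0
Move 2: W@(0,0) -> caps B=0 W=0
Move 3: B@(3,0) -> caps B=0 W=0
Move 4: W@(2,1) -> caps B=0 W=0
Move 5: B@(2,2) -> caps B=0 W=0
Move 6: W@(3,3) -> caps B=0 W=0
Move 7: B@(0,1) -> caps B=1 W=0
Move 8: W@(3,1) -> caps B=1 W=0
Move 9: B@(2,3) -> caps B=1 W=0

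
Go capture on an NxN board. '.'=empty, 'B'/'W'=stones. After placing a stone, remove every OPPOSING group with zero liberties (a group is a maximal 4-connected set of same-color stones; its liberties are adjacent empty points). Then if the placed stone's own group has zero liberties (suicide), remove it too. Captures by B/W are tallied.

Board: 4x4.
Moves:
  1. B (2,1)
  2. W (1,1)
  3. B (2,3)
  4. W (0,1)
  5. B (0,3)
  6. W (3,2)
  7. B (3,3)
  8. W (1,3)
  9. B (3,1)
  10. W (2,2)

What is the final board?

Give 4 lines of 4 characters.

Answer: .W.B
.W.W
.BW.
.BW.

Derivation:
Move 1: B@(2,1) -> caps B=0 W=0
Move 2: W@(1,1) -> caps B=0 W=0
Move 3: B@(2,3) -> caps B=0 W=0
Move 4: W@(0,1) -> caps B=0 W=0
Move 5: B@(0,3) -> caps B=0 W=0
Move 6: W@(3,2) -> caps B=0 W=0
Move 7: B@(3,3) -> caps B=0 W=0
Move 8: W@(1,3) -> caps B=0 W=0
Move 9: B@(3,1) -> caps B=0 W=0
Move 10: W@(2,2) -> caps B=0 W=2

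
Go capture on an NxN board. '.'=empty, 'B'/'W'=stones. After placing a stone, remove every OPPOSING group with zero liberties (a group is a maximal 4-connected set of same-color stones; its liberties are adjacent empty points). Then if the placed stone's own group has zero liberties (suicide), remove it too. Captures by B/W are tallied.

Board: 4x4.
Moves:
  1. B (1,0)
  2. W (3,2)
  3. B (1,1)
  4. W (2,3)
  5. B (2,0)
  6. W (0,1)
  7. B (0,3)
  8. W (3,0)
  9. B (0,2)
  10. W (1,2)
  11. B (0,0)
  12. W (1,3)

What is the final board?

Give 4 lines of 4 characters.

Answer: B.BB
BBWW
B..W
W.W.

Derivation:
Move 1: B@(1,0) -> caps B=0 W=0
Move 2: W@(3,2) -> caps B=0 W=0
Move 3: B@(1,1) -> caps B=0 W=0
Move 4: W@(2,3) -> caps B=0 W=0
Move 5: B@(2,0) -> caps B=0 W=0
Move 6: W@(0,1) -> caps B=0 W=0
Move 7: B@(0,3) -> caps B=0 W=0
Move 8: W@(3,0) -> caps B=0 W=0
Move 9: B@(0,2) -> caps B=0 W=0
Move 10: W@(1,2) -> caps B=0 W=0
Move 11: B@(0,0) -> caps B=1 W=0
Move 12: W@(1,3) -> caps B=1 W=0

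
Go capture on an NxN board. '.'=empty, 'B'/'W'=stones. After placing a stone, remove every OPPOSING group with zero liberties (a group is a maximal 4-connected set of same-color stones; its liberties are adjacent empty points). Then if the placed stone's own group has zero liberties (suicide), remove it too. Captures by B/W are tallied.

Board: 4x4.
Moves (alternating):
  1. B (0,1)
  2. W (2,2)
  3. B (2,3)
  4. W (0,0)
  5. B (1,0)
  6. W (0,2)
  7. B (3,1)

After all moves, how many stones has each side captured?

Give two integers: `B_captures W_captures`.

Move 1: B@(0,1) -> caps B=0 W=0
Move 2: W@(2,2) -> caps B=0 W=0
Move 3: B@(2,3) -> caps B=0 W=0
Move 4: W@(0,0) -> caps B=0 W=0
Move 5: B@(1,0) -> caps B=1 W=0
Move 6: W@(0,2) -> caps B=1 W=0
Move 7: B@(3,1) -> caps B=1 W=0

Answer: 1 0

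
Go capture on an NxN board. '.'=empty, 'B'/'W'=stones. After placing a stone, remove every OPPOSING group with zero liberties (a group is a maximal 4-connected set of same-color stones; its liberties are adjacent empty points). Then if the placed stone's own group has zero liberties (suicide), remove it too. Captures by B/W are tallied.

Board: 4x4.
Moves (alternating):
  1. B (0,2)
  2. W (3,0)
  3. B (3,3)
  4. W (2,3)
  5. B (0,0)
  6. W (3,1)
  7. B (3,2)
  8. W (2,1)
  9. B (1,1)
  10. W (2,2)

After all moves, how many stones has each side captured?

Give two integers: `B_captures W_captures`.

Move 1: B@(0,2) -> caps B=0 W=0
Move 2: W@(3,0) -> caps B=0 W=0
Move 3: B@(3,3) -> caps B=0 W=0
Move 4: W@(2,3) -> caps B=0 W=0
Move 5: B@(0,0) -> caps B=0 W=0
Move 6: W@(3,1) -> caps B=0 W=0
Move 7: B@(3,2) -> caps B=0 W=0
Move 8: W@(2,1) -> caps B=0 W=0
Move 9: B@(1,1) -> caps B=0 W=0
Move 10: W@(2,2) -> caps B=0 W=2

Answer: 0 2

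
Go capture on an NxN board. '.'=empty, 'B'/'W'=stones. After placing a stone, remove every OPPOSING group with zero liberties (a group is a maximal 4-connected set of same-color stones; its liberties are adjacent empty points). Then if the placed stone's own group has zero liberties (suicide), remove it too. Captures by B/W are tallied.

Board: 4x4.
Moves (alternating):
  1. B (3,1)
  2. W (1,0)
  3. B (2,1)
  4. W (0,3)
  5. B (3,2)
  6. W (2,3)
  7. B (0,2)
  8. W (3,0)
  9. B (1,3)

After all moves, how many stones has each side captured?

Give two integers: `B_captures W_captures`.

Move 1: B@(3,1) -> caps B=0 W=0
Move 2: W@(1,0) -> caps B=0 W=0
Move 3: B@(2,1) -> caps B=0 W=0
Move 4: W@(0,3) -> caps B=0 W=0
Move 5: B@(3,2) -> caps B=0 W=0
Move 6: W@(2,3) -> caps B=0 W=0
Move 7: B@(0,2) -> caps B=0 W=0
Move 8: W@(3,0) -> caps B=0 W=0
Move 9: B@(1,3) -> caps B=1 W=0

Answer: 1 0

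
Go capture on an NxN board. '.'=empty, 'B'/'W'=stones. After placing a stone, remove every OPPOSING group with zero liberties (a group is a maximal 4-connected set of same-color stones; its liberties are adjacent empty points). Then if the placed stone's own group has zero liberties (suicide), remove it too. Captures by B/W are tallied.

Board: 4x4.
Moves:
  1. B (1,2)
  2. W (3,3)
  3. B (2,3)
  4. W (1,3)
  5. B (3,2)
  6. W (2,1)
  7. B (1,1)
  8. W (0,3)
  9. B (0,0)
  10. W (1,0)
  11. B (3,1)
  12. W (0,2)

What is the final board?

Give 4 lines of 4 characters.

Move 1: B@(1,2) -> caps B=0 W=0
Move 2: W@(3,3) -> caps B=0 W=0
Move 3: B@(2,3) -> caps B=0 W=0
Move 4: W@(1,3) -> caps B=0 W=0
Move 5: B@(3,2) -> caps B=1 W=0
Move 6: W@(2,1) -> caps B=1 W=0
Move 7: B@(1,1) -> caps B=1 W=0
Move 8: W@(0,3) -> caps B=1 W=0
Move 9: B@(0,0) -> caps B=1 W=0
Move 10: W@(1,0) -> caps B=1 W=0
Move 11: B@(3,1) -> caps B=1 W=0
Move 12: W@(0,2) -> caps B=1 W=0

Answer: B.WW
WBBW
.W.B
.BB.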